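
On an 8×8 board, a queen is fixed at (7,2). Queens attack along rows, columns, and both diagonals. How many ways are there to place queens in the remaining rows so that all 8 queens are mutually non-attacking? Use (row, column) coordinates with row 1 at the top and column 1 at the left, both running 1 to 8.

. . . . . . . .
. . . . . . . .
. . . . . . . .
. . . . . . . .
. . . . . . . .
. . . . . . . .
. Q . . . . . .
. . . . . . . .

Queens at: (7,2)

16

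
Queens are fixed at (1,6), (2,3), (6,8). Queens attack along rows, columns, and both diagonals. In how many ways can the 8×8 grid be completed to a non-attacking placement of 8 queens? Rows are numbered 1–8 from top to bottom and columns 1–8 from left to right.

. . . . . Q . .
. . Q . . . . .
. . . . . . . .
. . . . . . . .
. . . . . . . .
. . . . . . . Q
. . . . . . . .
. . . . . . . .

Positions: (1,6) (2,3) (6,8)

Branch on row 3: col 1 → 1; col 7 → 2.
Sum: 1 + 2 = 3.

3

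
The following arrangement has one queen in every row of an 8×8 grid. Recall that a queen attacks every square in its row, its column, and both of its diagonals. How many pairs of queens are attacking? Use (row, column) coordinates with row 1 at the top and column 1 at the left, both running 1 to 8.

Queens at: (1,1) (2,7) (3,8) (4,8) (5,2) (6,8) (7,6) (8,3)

5

Same column: (3,8)–(4,8) (column 8); (3,8)–(6,8) (column 8); (4,8)–(6,8) (column 8).
Same diagonal: (2,7)–(3,8) (|2−3| = |7−8| = 1); (3,8)–(8,3) (|3−8| = |8−3| = 5).
Total attacking pairs: 5.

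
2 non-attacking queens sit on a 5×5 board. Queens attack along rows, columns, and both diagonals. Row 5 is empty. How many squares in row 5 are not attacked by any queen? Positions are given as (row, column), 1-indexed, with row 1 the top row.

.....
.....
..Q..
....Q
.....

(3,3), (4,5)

(3,3) attacks row 5 at column 3 and diagonals 1, 5.
(4,5) attacks row 5 at column 5 and diagonals 4.
Attacked columns: {1, 3, 4, 5}. Safe: {2}.

1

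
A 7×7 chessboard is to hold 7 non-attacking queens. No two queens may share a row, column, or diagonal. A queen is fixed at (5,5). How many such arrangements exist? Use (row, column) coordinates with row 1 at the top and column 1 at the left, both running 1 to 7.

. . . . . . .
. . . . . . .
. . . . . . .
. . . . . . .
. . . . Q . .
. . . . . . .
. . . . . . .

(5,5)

Branch on row 1: col 2 → 1; col 3 → 2; col 4 → 1; col 6 → 1; col 7 → 1.
Sum: 1 + 2 + 1 + 1 + 1 = 6.

6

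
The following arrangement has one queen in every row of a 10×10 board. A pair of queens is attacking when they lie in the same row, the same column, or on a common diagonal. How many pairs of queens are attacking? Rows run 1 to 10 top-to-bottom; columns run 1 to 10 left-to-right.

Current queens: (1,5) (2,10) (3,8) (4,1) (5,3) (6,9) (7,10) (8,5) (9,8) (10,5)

Same column: (1,5)–(8,5) (column 5); (1,5)–(10,5) (column 5); (2,10)–(7,10) (column 10); (3,8)–(9,8) (column 8); (8,5)–(10,5) (column 5).
Same diagonal: (4,1)–(8,5) (|4−8| = |1−5| = 4); (6,9)–(7,10) (|6−7| = |9−10| = 1); (6,9)–(10,5) (|6−10| = |9−5| = 4); (7,10)–(9,8) (|7−9| = |10−8| = 2).
Total attacking pairs: 9.

9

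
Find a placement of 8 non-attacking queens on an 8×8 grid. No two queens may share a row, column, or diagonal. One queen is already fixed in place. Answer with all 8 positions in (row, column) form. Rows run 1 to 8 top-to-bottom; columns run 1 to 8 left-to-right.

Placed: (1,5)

(1,5) (2,3) (3,8) (4,4) (5,7) (6,1) (7,6) (8,2)

Row 2: attacked by (1,5)→{4,5,6}. Safe: 1, 2, 3, 7, 8. Place at column 3.
Row 3: attacked by (1,5)→{3,5,7}; (2,3)→{2,3,4}. Safe: 1, 6, 8. Place at column 8.
Row 4: attacked by (1,5)→{2,5,8}; (2,3)→{1,3,5}; (3,8)→{7,8}. Safe: 4, 6. Place at column 4.
Row 5: attacked by (1,5)→{1,5}; (2,3)→{3,6}; (3,8)→{6,8}; (4,4)→{3,4,5}. Safe: 2, 7. Place at column 7.
Row 6: attacked by (1,5)→{5}; (2,3)→{3,7}; (3,8)→{5,8}; (4,4)→{2,4,6}; (5,7)→{6,7,8}. Safe: 1. Place at column 1.
Row 7: attacked by (1,5)→{5}; (2,3)→{3,8}; (3,8)→{4,8}; (4,4)→{1,4,7}; (5,7)→{5,7}; (6,1)→{1,2}. Safe: 6. Place at column 6.
Row 8: attacked by (1,5)→{5}; (2,3)→{3}; (3,8)→{3,8}; (4,4)→{4,8}; (5,7)→{4,7}; (6,1)→{1,3}; (7,6)→{5,6,7}. Safe: 2. Place at column 2.
Columns [5, 3, 8, 4, 7, 1, 6, 2], r−c [-4, -1, -5, 0, -2, 5, 1, 6], r+c [6, 5, 11, 8, 12, 7, 13, 10] are all distinct, so no two queens attack.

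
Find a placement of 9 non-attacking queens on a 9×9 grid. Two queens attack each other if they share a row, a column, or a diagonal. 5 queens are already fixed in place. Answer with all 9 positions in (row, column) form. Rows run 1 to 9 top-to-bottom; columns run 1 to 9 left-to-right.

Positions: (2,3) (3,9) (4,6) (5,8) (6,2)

(1,5) (2,3) (3,9) (4,6) (5,8) (6,2) (7,4) (8,1) (9,7)

Row 1: attacked by (2,3)→{2,3,4}; (3,9)→{7,9}; (4,6)→{3,6,9}; (5,8)→{4,8}; (6,2)→{2,7}. Safe: 1, 5. Place at column 5.
Row 7: attacked by (1,5)→{5}; (2,3)→{3,8}; (3,9)→{5,9}; (4,6)→{3,6,9}; (5,8)→{6,8}; (6,2)→{1,2,3}. Safe: 4, 7. Place at column 4.
Row 8: attacked by (1,5)→{5}; (2,3)→{3,9}; (3,9)→{4,9}; (4,6)→{2,6}; (5,8)→{5,8}; (6,2)→{2,4}; (7,4)→{3,4,5}. Safe: 1, 7. Place at column 1.
Row 9: attacked by (1,5)→{5}; (2,3)→{3}; (3,9)→{3,9}; (4,6)→{1,6}; (5,8)→{4,8}; (6,2)→{2,5}; (7,4)→{2,4,6}; (8,1)→{1,2}. Safe: 7. Place at column 7.
Columns [5, 3, 9, 6, 8, 2, 4, 1, 7], r−c [-4, -1, -6, -2, -3, 4, 3, 7, 2], r+c [6, 5, 12, 10, 13, 8, 11, 9, 16] are all distinct, so no two queens attack.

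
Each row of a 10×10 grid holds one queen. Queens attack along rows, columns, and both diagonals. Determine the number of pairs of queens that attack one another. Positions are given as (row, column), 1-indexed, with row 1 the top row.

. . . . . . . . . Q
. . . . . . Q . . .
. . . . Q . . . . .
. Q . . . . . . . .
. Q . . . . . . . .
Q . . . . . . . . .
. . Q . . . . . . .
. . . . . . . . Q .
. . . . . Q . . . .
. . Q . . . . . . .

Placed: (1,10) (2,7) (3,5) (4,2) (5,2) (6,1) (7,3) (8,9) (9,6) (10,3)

4

Same column: (4,2)–(5,2) (column 2); (7,3)–(10,3) (column 3).
Same diagonal: (5,2)–(6,1) (|5−6| = |2−1| = 1); (5,2)–(9,6) (|5−9| = |2−6| = 4).
Total attacking pairs: 4.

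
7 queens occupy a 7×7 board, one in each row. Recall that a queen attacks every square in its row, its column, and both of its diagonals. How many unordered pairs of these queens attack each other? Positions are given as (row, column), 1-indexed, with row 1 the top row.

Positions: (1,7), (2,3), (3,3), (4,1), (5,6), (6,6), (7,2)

5

Same column: (2,3)–(3,3) (column 3); (5,6)–(6,6) (column 6).
Same diagonal: (2,3)–(4,1) (|2−4| = |3−1| = 2); (2,3)–(5,6) (|2−5| = |3−6| = 3); (3,3)–(6,6) (|3−6| = |3−6| = 3).
Total attacking pairs: 5.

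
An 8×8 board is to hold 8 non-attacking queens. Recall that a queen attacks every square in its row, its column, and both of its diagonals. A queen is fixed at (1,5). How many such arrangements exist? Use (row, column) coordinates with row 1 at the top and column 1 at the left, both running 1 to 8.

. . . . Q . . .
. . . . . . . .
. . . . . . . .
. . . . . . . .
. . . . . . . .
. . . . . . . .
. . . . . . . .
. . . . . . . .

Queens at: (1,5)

Branch on row 2: col 1 → 3; col 2 → 4; col 3 → 3; col 7 → 6; col 8 → 2.
Sum: 3 + 4 + 3 + 6 + 2 = 18.

18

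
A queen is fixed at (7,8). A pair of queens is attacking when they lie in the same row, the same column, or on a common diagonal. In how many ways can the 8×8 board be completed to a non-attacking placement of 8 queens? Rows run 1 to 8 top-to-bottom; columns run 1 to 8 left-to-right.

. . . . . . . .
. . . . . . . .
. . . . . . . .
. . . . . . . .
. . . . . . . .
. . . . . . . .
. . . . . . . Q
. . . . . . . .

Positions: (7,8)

8

Branch on row 1: col 1 → 0; col 3 → 3; col 4 → 1; col 5 → 2; col 6 → 1; col 7 → 1.
Sum: 0 + 3 + 1 + 2 + 1 + 1 = 8.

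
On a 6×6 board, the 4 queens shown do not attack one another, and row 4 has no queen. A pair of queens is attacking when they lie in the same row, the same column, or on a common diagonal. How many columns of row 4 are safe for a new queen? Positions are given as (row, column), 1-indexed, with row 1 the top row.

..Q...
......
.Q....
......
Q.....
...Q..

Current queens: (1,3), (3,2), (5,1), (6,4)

(1,3) attacks row 4 at column 3 and diagonals 6.
(3,2) attacks row 4 at column 2 and diagonals 1, 3.
(5,1) attacks row 4 at column 1 and diagonals 2.
(6,4) attacks row 4 at column 4 and diagonals 2, 6.
Attacked columns: {1, 2, 3, 4, 6}. Safe: {5}.

1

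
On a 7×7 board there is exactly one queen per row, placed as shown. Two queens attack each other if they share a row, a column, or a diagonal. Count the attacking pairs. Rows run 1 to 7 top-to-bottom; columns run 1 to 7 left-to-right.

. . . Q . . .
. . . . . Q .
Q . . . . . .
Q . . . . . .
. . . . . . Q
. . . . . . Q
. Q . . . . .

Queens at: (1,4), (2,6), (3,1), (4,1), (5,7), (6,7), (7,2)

3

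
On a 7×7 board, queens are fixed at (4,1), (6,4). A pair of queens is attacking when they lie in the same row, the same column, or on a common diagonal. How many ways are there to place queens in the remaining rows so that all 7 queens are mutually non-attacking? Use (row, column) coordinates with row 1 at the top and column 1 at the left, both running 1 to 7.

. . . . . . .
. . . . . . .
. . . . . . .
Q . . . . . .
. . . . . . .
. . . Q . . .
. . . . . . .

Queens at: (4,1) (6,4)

2

Branch on row 1: col 2 → 1; col 3 → 0; col 5 → 0; col 6 → 0; col 7 → 1.
Sum: 1 + 0 + 0 + 0 + 1 = 2.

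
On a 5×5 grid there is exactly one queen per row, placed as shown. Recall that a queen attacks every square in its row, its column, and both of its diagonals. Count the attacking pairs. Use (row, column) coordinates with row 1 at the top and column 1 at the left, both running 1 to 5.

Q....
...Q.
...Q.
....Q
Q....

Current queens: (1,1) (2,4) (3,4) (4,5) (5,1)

Same column: (1,1)–(5,1) (column 1); (2,4)–(3,4) (column 4).
Same diagonal: (2,4)–(5,1) (|2−5| = |4−1| = 3); (3,4)–(4,5) (|3−4| = |4−5| = 1).
Total attacking pairs: 4.

4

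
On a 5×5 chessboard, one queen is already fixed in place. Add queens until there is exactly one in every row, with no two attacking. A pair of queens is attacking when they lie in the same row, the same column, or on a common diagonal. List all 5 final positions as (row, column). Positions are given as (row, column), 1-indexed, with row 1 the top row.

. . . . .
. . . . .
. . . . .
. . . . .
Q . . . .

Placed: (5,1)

Row 1: attacked by (5,1)→{1,5}. Safe: 2, 3, 4. Place at column 4.
Row 2: attacked by (1,4)→{3,4,5}; (5,1)→{1,4}. Safe: 2. Place at column 2.
Row 3: attacked by (1,4)→{2,4}; (2,2)→{1,2,3}; (5,1)→{1,3}. Safe: 5. Place at column 5.
Row 4: attacked by (1,4)→{1,4}; (2,2)→{2,4}; (3,5)→{4,5}; (5,1)→{1,2}. Safe: 3. Place at column 3.
Columns [4, 2, 5, 3, 1], r−c [-3, 0, -2, 1, 4], r+c [5, 4, 8, 7, 6] are all distinct, so no two queens attack.

(1,4) (2,2) (3,5) (4,3) (5,1)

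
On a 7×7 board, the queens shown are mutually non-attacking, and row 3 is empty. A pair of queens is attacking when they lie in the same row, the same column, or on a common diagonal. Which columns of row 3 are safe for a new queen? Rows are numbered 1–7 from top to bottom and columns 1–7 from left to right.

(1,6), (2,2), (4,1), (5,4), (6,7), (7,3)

(1,6) attacks row 3 at column 6 and diagonals 4.
(2,2) attacks row 3 at column 2 and diagonals 1, 3.
(4,1) attacks row 3 at column 1 and diagonals 2.
(5,4) attacks row 3 at column 4 and diagonals 2, 6.
(6,7) attacks row 3 at column 7 and diagonals 4.
(7,3) attacks row 3 at column 3 and diagonals 7.
Attacked columns: {1, 2, 3, 4, 6, 7}. Safe: {5}.

columns 5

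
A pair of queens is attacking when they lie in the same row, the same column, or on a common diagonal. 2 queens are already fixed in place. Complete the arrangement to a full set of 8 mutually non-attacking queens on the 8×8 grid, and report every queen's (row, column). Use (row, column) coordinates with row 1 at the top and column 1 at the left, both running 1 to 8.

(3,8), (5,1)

(1,3) (2,5) (3,8) (4,4) (5,1) (6,7) (7,2) (8,6)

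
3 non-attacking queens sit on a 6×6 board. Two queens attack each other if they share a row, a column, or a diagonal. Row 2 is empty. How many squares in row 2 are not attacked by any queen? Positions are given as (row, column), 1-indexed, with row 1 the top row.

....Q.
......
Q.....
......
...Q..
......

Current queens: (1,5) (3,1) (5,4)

1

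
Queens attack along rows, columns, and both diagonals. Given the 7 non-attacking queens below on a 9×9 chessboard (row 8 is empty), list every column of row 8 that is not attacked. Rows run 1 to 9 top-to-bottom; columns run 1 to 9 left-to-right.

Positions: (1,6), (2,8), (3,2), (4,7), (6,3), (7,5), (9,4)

(1,6) attacks row 8 at column 6.
(2,8) attacks row 8 at column 8 and diagonals 2.
(3,2) attacks row 8 at column 2 and diagonals 7.
(4,7) attacks row 8 at column 7 and diagonals 3.
(6,3) attacks row 8 at column 3 and diagonals 1, 5.
(7,5) attacks row 8 at column 5 and diagonals 4, 6.
(9,4) attacks row 8 at column 4 and diagonals 3, 5.
Attacked columns: {1, 2, 3, 4, 5, 6, 7, 8}. Safe: {9}.

columns 9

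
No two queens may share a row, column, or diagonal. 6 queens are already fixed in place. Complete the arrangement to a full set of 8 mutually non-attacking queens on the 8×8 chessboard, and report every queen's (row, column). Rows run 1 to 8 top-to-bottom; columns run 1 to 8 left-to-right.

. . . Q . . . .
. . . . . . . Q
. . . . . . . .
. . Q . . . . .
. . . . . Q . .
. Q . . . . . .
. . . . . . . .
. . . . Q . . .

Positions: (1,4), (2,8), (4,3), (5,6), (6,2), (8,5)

(1,4) (2,8) (3,1) (4,3) (5,6) (6,2) (7,7) (8,5)

Row 3: attacked by (1,4)→{2,4,6}; (2,8)→{7,8}; (4,3)→{2,3,4}; (5,6)→{4,6,8}; (6,2)→{2,5}; (8,5)→{5}. Safe: 1. Place at column 1.
Row 7: attacked by (1,4)→{4}; (2,8)→{3,8}; (3,1)→{1,5}; (4,3)→{3,6}; (5,6)→{4,6,8}; (6,2)→{1,2,3}; (8,5)→{4,5,6}. Safe: 7. Place at column 7.
Columns [4, 8, 1, 3, 6, 2, 7, 5], r−c [-3, -6, 2, 1, -1, 4, 0, 3], r+c [5, 10, 4, 7, 11, 8, 14, 13] are all distinct, so no two queens attack.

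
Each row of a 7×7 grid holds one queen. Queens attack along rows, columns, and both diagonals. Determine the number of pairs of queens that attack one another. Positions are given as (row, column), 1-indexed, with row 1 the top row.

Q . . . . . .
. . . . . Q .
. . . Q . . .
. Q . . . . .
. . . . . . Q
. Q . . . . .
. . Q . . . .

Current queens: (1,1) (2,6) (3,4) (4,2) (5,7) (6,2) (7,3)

3

Same column: (4,2)–(6,2) (column 2).
Same diagonal: (2,6)–(6,2) (|2−6| = |6−2| = 4); (6,2)–(7,3) (|6−7| = |2−3| = 1).
Total attacking pairs: 3.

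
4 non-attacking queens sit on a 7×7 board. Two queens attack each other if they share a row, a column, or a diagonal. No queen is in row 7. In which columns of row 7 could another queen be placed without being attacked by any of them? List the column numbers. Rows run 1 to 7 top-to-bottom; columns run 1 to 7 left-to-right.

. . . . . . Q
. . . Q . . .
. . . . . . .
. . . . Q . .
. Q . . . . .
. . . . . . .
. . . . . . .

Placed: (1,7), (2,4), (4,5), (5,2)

columns 3, 6

(1,7) attacks row 7 at column 7 and diagonals 1.
(2,4) attacks row 7 at column 4.
(4,5) attacks row 7 at column 5 and diagonals 2.
(5,2) attacks row 7 at column 2 and diagonals 4.
Attacked columns: {1, 2, 4, 5, 7}. Safe: {3, 6}.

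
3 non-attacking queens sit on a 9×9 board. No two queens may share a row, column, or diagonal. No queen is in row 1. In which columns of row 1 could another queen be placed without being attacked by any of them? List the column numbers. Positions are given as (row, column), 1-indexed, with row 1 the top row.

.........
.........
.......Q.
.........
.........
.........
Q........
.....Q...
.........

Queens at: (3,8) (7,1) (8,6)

(3,8) attacks row 1 at column 8 and diagonals 6.
(7,1) attacks row 1 at column 1 and diagonals 7.
(8,6) attacks row 1 at column 6.
Attacked columns: {1, 6, 7, 8}. Safe: {2, 3, 4, 5, 9}.

columns 2, 3, 4, 5, 9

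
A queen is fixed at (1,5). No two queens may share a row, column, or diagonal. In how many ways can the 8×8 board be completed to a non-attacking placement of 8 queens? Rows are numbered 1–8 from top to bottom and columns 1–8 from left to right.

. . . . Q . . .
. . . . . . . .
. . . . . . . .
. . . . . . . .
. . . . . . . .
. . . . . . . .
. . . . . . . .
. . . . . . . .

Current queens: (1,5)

18

Branch on row 2: col 1 → 3; col 2 → 4; col 3 → 3; col 7 → 6; col 8 → 2.
Sum: 3 + 4 + 3 + 6 + 2 = 18.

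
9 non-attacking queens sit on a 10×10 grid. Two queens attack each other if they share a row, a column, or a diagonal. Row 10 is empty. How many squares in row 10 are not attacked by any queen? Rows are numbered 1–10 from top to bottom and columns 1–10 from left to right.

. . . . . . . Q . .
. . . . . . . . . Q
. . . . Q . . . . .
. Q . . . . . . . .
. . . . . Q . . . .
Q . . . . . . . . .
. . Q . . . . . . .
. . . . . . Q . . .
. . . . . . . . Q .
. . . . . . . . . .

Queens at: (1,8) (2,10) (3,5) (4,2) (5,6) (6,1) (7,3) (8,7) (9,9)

1

(1,8) attacks row 10 at column 8.
(2,10) attacks row 10 at column 10 and diagonals 2.
(3,5) attacks row 10 at column 5.
(4,2) attacks row 10 at column 2 and diagonals 8.
(5,6) attacks row 10 at column 6 and diagonals 1.
(6,1) attacks row 10 at column 1 and diagonals 5.
(7,3) attacks row 10 at column 3 and diagonals 6.
(8,7) attacks row 10 at column 7 and diagonals 5, 9.
(9,9) attacks row 10 at column 9 and diagonals 8, 10.
Attacked columns: {1, 2, 3, 5, 6, 7, 8, 9, 10}. Safe: {4}.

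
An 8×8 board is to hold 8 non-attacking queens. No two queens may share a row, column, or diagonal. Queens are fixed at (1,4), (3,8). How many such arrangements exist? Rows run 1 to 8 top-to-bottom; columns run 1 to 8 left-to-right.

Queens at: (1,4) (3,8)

Branch on row 2: col 1 → 0; col 2 → 2; col 6 → 2.
Sum: 0 + 2 + 2 = 4.

4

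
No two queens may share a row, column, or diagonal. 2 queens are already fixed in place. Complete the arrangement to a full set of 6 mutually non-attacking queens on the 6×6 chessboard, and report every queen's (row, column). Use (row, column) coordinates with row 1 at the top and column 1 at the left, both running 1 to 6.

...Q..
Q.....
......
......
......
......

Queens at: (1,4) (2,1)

Row 3: attacked by (1,4)→{2,4,6}; (2,1)→{1,2}. Safe: 3, 5. Place at column 5.
Row 4: attacked by (1,4)→{1,4}; (2,1)→{1,3}; (3,5)→{4,5,6}. Safe: 2. Place at column 2.
Row 5: attacked by (1,4)→{4}; (2,1)→{1,4}; (3,5)→{3,5}; (4,2)→{1,2,3}. Safe: 6. Place at column 6.
Row 6: attacked by (1,4)→{4}; (2,1)→{1,5}; (3,5)→{2,5}; (4,2)→{2,4}; (5,6)→{5,6}. Safe: 3. Place at column 3.
Columns [4, 1, 5, 2, 6, 3], r−c [-3, 1, -2, 2, -1, 3], r+c [5, 3, 8, 6, 11, 9] are all distinct, so no two queens attack.

(1,4) (2,1) (3,5) (4,2) (5,6) (6,3)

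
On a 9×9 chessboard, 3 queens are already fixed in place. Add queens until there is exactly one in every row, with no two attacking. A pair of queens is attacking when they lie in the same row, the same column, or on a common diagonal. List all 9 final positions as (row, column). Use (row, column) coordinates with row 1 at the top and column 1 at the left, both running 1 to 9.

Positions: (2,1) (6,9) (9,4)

(1,7) (2,1) (3,8) (4,5) (5,2) (6,9) (7,3) (8,6) (9,4)

Row 1: attacked by (2,1)→{1,2}; (6,9)→{4,9}; (9,4)→{4}. Safe: 3, 5, 6, 7, 8. Place at column 7.
Row 3: attacked by (1,7)→{5,7,9}; (2,1)→{1,2}; (6,9)→{6,9}; (9,4)→{4}. Safe: 3, 8. Place at column 8.
Row 4: attacked by (1,7)→{4,7}; (2,1)→{1,3}; (3,8)→{7,8,9}; (6,9)→{7,9}; (9,4)→{4,9}. Safe: 2, 5, 6. Place at column 5.
Row 5: attacked by (1,7)→{3,7}; (2,1)→{1,4}; (3,8)→{6,8}; (4,5)→{4,5,6}; (6,9)→{8,9}; (9,4)→{4,8}. Safe: 2. Place at column 2.
Row 7: attacked by (1,7)→{1,7}; (2,1)→{1,6}; (3,8)→{4,8}; (4,5)→{2,5,8}; (5,2)→{2,4}; (6,9)→{8,9}; (9,4)→{2,4,6}. Safe: 3. Place at column 3.
Row 8: attacked by (1,7)→{7}; (2,1)→{1,7}; (3,8)→{3,8}; (4,5)→{1,5,9}; (5,2)→{2,5}; (6,9)→{7,9}; (7,3)→{2,3,4}; (9,4)→{3,4,5}. Safe: 6. Place at column 6.
Columns [7, 1, 8, 5, 2, 9, 3, 6, 4], r−c [-6, 1, -5, -1, 3, -3, 4, 2, 5], r+c [8, 3, 11, 9, 7, 15, 10, 14, 13] are all distinct, so no two queens attack.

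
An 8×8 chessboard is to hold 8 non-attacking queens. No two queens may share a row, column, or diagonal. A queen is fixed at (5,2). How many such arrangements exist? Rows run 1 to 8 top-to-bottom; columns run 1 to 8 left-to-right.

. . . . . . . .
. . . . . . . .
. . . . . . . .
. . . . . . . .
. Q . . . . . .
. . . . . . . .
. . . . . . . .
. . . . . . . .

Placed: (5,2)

Branch on row 1: col 1 → 1; col 3 → 0; col 4 → 3; col 5 → 3; col 7 → 0; col 8 → 1.
Sum: 1 + 0 + 3 + 3 + 0 + 1 = 8.

8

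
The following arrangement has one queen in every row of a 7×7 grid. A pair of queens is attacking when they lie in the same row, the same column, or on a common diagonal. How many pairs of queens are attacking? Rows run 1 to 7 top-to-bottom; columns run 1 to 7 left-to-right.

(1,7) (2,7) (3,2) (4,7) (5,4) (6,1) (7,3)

Same column: (1,7)–(2,7) (column 7); (1,7)–(4,7) (column 7); (2,7)–(4,7) (column 7).
Same diagonal: (2,7)–(5,4) (|2−5| = |7−4| = 3); (3,2)–(5,4) (|3−5| = |2−4| = 2).
Total attacking pairs: 5.

5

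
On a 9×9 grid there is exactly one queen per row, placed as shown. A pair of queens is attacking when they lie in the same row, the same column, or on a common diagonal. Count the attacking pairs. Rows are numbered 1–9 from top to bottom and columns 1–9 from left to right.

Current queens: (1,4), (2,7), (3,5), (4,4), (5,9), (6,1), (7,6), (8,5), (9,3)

Same column: (1,4)–(4,4) (column 4); (3,5)–(8,5) (column 5).
Same diagonal: (3,5)–(4,4) (|3−4| = |5−4| = 1); (7,6)–(8,5) (|7−8| = |6−5| = 1).
Total attacking pairs: 4.

4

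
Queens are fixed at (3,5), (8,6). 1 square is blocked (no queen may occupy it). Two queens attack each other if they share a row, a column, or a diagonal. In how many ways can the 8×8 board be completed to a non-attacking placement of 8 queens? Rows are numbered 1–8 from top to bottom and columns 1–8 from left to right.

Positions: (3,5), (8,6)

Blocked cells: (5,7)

3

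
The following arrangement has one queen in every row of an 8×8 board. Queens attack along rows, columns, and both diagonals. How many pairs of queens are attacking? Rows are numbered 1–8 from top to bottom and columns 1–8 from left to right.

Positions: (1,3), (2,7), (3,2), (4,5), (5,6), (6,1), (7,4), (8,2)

4

Same column: (3,2)–(8,2) (column 2).
Same diagonal: (2,7)–(4,5) (|2−4| = |7−5| = 2); (4,5)–(5,6) (|4−5| = |5−6| = 1); (5,6)–(7,4) (|5−7| = |6−4| = 2).
Total attacking pairs: 4.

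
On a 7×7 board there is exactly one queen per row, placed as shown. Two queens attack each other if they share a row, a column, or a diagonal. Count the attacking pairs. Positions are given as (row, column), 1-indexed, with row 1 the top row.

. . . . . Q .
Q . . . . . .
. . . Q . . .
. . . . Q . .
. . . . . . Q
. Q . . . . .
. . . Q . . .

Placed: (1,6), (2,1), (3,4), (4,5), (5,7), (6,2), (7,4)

3

Same column: (3,4)–(7,4) (column 4).
Same diagonal: (1,6)–(3,4) (|1−3| = |6−4| = 2); (3,4)–(4,5) (|3−4| = |4−5| = 1).
Total attacking pairs: 3.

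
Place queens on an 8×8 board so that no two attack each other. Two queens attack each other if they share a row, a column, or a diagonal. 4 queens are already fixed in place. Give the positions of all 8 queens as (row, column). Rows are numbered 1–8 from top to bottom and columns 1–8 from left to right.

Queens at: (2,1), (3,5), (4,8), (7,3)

Row 1: attacked by (2,1)→{1,2}; (3,5)→{3,5,7}; (4,8)→{5,8}; (7,3)→{3}. Safe: 4, 6. Place at column 4.
Row 5: attacked by (1,4)→{4,8}; (2,1)→{1,4}; (3,5)→{3,5,7}; (4,8)→{7,8}; (7,3)→{1,3,5}. Safe: 2, 6. Place at column 2.
Row 6: attacked by (1,4)→{4}; (2,1)→{1,5}; (3,5)→{2,5,8}; (4,8)→{6,8}; (5,2)→{1,2,3}; (7,3)→{2,3,4}. Safe: 7. Place at column 7.
Row 8: attacked by (1,4)→{4}; (2,1)→{1,7}; (3,5)→{5}; (4,8)→{4,8}; (5,2)→{2,5}; (6,7)→{5,7}; (7,3)→{2,3,4}. Safe: 6. Place at column 6.
Columns [4, 1, 5, 8, 2, 7, 3, 6], r−c [-3, 1, -2, -4, 3, -1, 4, 2], r+c [5, 3, 8, 12, 7, 13, 10, 14] are all distinct, so no two queens attack.

(1,4) (2,1) (3,5) (4,8) (5,2) (6,7) (7,3) (8,6)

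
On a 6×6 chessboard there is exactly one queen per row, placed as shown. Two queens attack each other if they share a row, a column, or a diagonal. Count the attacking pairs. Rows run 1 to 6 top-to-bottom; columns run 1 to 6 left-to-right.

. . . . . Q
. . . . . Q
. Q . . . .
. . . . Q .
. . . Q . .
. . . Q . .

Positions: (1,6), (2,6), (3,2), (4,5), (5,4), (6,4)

Same column: (1,6)–(2,6) (column 6); (5,4)–(6,4) (column 4).
Same diagonal: (3,2)–(5,4) (|3−5| = |2−4| = 2); (4,5)–(5,4) (|4−5| = |5−4| = 1).
Total attacking pairs: 4.

4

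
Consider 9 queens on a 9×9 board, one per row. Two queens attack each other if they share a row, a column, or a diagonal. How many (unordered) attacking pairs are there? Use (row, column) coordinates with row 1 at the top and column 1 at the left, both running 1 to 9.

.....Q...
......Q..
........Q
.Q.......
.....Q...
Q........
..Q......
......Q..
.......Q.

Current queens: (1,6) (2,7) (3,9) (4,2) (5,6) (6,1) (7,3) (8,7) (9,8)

5

Same column: (1,6)–(5,6) (column 6); (2,7)–(8,7) (column 7).
Same diagonal: (1,6)–(2,7) (|1−2| = |6−7| = 1); (1,6)–(6,1) (|1−6| = |6−1| = 5); (8,7)–(9,8) (|8−9| = |7−8| = 1).
Total attacking pairs: 5.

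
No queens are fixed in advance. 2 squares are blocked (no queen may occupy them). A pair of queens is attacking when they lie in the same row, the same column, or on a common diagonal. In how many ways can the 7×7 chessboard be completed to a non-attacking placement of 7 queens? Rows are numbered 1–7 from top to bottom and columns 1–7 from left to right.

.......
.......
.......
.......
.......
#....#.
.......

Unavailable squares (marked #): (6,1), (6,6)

Branch on row 1: col 1 → 4; col 2 → 5; col 3 → 4; col 4 → 4; col 5 → 3; col 6 → 7; col 7 → 2.
Sum: 4 + 5 + 4 + 4 + 3 + 7 + 2 = 29.

29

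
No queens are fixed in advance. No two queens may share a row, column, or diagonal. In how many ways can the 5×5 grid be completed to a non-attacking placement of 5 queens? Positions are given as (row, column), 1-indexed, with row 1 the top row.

Branch on row 1: col 1 → 2; col 2 → 2; col 3 → 2; col 4 → 2; col 5 → 2.
Sum: 2 + 2 + 2 + 2 + 2 = 10.
(This is the classic 5-queens count.)

10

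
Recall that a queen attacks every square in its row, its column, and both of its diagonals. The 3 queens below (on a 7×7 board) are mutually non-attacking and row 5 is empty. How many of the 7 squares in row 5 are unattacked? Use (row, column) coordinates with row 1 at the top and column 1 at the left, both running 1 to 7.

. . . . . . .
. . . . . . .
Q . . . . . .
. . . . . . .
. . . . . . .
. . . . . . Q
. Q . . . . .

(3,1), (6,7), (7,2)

1

(3,1) attacks row 5 at column 1 and diagonals 3.
(6,7) attacks row 5 at column 7 and diagonals 6.
(7,2) attacks row 5 at column 2 and diagonals 4.
Attacked columns: {1, 2, 3, 4, 6, 7}. Safe: {5}.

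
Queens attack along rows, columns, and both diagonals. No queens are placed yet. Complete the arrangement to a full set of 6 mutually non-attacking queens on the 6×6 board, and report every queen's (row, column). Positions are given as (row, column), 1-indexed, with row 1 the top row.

(1,4) (2,1) (3,5) (4,2) (5,6) (6,3)

Row 1: Safe: 1, 2, 3, 4, 5, 6. Place at column 4.
Row 2: attacked by (1,4)→{3,4,5}. Safe: 1, 2, 6. Place at column 1.
Row 3: attacked by (1,4)→{2,4,6}; (2,1)→{1,2}. Safe: 3, 5. Place at column 5.
Row 4: attacked by (1,4)→{1,4}; (2,1)→{1,3}; (3,5)→{4,5,6}. Safe: 2. Place at column 2.
Row 5: attacked by (1,4)→{4}; (2,1)→{1,4}; (3,5)→{3,5}; (4,2)→{1,2,3}. Safe: 6. Place at column 6.
Row 6: attacked by (1,4)→{4}; (2,1)→{1,5}; (3,5)→{2,5}; (4,2)→{2,4}; (5,6)→{5,6}. Safe: 3. Place at column 3.
Columns [4, 1, 5, 2, 6, 3], r−c [-3, 1, -2, 2, -1, 3], r+c [5, 3, 8, 6, 11, 9] are all distinct, so no two queens attack.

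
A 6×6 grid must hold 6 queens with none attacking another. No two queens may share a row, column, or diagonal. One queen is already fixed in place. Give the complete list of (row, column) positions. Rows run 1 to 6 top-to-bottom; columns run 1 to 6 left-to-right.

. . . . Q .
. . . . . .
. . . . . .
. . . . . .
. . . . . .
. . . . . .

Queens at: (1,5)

Row 2: attacked by (1,5)→{4,5,6}. Safe: 1, 2, 3. Place at column 3.
Row 3: attacked by (1,5)→{3,5}; (2,3)→{2,3,4}. Safe: 1, 6. Place at column 1.
Row 4: attacked by (1,5)→{2,5}; (2,3)→{1,3,5}; (3,1)→{1,2}. Safe: 4, 6. Place at column 6.
Row 5: attacked by (1,5)→{1,5}; (2,3)→{3,6}; (3,1)→{1,3}; (4,6)→{5,6}. Safe: 2, 4. Place at column 4.
Row 6: attacked by (1,5)→{5}; (2,3)→{3}; (3,1)→{1,4}; (4,6)→{4,6}; (5,4)→{3,4,5}. Safe: 2. Place at column 2.
Columns [5, 3, 1, 6, 4, 2], r−c [-4, -1, 2, -2, 1, 4], r+c [6, 5, 4, 10, 9, 8] are all distinct, so no two queens attack.

(1,5) (2,3) (3,1) (4,6) (5,4) (6,2)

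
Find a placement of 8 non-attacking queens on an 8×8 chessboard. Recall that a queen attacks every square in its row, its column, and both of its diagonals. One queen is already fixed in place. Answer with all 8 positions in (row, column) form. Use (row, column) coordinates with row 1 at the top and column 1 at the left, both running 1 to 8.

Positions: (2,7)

(1,1) (2,7) (3,4) (4,6) (5,8) (6,2) (7,5) (8,3)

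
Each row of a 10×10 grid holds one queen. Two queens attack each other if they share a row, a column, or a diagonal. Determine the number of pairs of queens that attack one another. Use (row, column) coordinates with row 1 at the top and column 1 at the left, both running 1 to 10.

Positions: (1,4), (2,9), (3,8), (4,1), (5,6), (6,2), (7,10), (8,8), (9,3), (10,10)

Same column: (3,8)–(8,8) (column 8); (7,10)–(10,10) (column 10).
Same diagonal: (1,4)–(4,1) (|1−4| = |4−1| = 3); (1,4)–(7,10) (|1−7| = |4−10| = 6); (2,9)–(3,8) (|2−3| = |9−8| = 1); (2,9)–(5,6) (|2−5| = |9−6| = 3); (3,8)–(5,6) (|3−5| = |8−6| = 2); (8,8)–(10,10) (|8−10| = |8−10| = 2).
Total attacking pairs: 8.

8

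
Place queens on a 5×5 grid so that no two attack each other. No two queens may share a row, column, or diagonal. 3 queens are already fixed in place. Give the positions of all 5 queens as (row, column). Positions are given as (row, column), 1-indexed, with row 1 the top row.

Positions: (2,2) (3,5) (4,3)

(1,4) (2,2) (3,5) (4,3) (5,1)

Row 1: attacked by (2,2)→{1,2,3}; (3,5)→{3,5}; (4,3)→{3}. Safe: 4. Place at column 4.
Row 5: attacked by (1,4)→{4}; (2,2)→{2,5}; (3,5)→{3,5}; (4,3)→{2,3,4}. Safe: 1. Place at column 1.
Columns [4, 2, 5, 3, 1], r−c [-3, 0, -2, 1, 4], r+c [5, 4, 8, 7, 6] are all distinct, so no two queens attack.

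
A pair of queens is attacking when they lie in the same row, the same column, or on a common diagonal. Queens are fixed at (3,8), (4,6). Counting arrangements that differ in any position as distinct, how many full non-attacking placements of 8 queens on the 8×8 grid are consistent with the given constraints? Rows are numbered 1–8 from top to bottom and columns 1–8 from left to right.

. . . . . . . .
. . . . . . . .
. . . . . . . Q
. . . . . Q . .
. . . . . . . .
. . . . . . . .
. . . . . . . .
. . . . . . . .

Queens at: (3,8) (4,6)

3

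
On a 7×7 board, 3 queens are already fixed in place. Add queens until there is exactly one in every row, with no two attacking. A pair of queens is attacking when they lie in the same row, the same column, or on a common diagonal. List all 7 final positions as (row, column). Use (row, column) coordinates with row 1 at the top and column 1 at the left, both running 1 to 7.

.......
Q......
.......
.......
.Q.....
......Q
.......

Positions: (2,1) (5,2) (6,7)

(1,4) (2,1) (3,3) (4,6) (5,2) (6,7) (7,5)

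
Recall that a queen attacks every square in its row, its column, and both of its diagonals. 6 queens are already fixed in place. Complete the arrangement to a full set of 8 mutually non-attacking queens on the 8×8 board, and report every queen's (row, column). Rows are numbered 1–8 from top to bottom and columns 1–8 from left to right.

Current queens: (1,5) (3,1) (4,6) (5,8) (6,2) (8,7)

(1,5) (2,3) (3,1) (4,6) (5,8) (6,2) (7,4) (8,7)

Row 2: attacked by (1,5)→{4,5,6}; (3,1)→{1,2}; (4,6)→{4,6,8}; (5,8)→{5,8}; (6,2)→{2,6}; (8,7)→{1,7}. Safe: 3. Place at column 3.
Row 7: attacked by (1,5)→{5}; (2,3)→{3,8}; (3,1)→{1,5}; (4,6)→{3,6}; (5,8)→{6,8}; (6,2)→{1,2,3}; (8,7)→{6,7,8}. Safe: 4. Place at column 4.
Columns [5, 3, 1, 6, 8, 2, 4, 7], r−c [-4, -1, 2, -2, -3, 4, 3, 1], r+c [6, 5, 4, 10, 13, 8, 11, 15] are all distinct, so no two queens attack.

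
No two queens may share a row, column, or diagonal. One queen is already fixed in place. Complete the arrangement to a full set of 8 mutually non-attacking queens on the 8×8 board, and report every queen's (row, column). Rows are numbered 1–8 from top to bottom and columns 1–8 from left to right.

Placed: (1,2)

Row 2: attacked by (1,2)→{1,2,3}. Safe: 4, 5, 6, 7, 8. Place at column 6.
Row 3: attacked by (1,2)→{2,4}; (2,6)→{5,6,7}. Safe: 1, 3, 8. Place at column 1.
Row 4: attacked by (1,2)→{2,5}; (2,6)→{4,6,8}; (3,1)→{1,2}. Safe: 3, 7. Place at column 7.
Row 5: attacked by (1,2)→{2,6}; (2,6)→{3,6}; (3,1)→{1,3}; (4,7)→{6,7,8}. Safe: 4, 5. Place at column 4.
Row 6: attacked by (1,2)→{2,7}; (2,6)→{2,6}; (3,1)→{1,4}; (4,7)→{5,7}; (5,4)→{3,4,5}. Safe: 8. Place at column 8.
Row 7: attacked by (1,2)→{2,8}; (2,6)→{1,6}; (3,1)→{1,5}; (4,7)→{4,7}; (5,4)→{2,4,6}; (6,8)→{7,8}. Safe: 3. Place at column 3.
Row 8: attacked by (1,2)→{2}; (2,6)→{6}; (3,1)→{1,6}; (4,7)→{3,7}; (5,4)→{1,4,7}; (6,8)→{6,8}; (7,3)→{2,3,4}. Safe: 5. Place at column 5.
Columns [2, 6, 1, 7, 4, 8, 3, 5], r−c [-1, -4, 2, -3, 1, -2, 4, 3], r+c [3, 8, 4, 11, 9, 14, 10, 13] are all distinct, so no two queens attack.

(1,2) (2,6) (3,1) (4,7) (5,4) (6,8) (7,3) (8,5)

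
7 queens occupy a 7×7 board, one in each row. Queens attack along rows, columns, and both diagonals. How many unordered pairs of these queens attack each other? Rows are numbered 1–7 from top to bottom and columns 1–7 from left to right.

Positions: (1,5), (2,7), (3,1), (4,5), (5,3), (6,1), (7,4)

4

Same column: (1,5)–(4,5) (column 5); (3,1)–(6,1) (column 1).
Same diagonal: (2,7)–(4,5) (|2−4| = |7−5| = 2); (3,1)–(5,3) (|3−5| = |1−3| = 2).
Total attacking pairs: 4.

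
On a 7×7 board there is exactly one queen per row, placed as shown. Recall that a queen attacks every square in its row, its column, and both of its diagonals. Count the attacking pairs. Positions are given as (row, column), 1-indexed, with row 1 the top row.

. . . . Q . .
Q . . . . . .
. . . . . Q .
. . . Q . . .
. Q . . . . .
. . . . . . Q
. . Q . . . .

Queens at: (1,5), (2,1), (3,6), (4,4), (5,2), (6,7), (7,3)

0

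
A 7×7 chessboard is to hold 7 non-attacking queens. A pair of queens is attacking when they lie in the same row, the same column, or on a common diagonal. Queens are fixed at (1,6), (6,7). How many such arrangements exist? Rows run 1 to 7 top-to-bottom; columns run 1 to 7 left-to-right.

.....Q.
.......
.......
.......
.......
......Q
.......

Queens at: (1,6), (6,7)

Branch on row 2: col 1 → 0; col 2 → 1; col 4 → 0.
Sum: 0 + 1 + 0 = 1.

1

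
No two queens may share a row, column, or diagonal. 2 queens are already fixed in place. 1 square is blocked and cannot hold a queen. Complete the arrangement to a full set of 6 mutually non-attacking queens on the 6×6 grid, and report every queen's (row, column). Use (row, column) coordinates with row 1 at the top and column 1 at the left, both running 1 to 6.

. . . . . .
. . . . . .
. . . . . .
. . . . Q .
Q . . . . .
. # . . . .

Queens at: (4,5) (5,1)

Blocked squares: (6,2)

(1,3) (2,6) (3,2) (4,5) (5,1) (6,4)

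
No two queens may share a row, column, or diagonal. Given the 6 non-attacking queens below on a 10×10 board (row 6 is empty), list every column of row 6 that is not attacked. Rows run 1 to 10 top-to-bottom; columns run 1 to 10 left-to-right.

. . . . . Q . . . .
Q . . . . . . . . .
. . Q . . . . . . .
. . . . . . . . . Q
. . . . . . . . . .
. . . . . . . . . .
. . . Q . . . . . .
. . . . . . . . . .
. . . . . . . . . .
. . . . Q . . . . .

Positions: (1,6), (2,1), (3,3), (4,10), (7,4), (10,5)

(1,6) attacks row 6 at column 6 and diagonals 1.
(2,1) attacks row 6 at column 1 and diagonals 5.
(3,3) attacks row 6 at column 3 and diagonals 6.
(4,10) attacks row 6 at column 10 and diagonals 8.
(7,4) attacks row 6 at column 4 and diagonals 3, 5.
(10,5) attacks row 6 at column 5 and diagonals 1, 9.
Attacked columns: {1, 3, 4, 5, 6, 8, 9, 10}. Safe: {2, 7}.

columns 2, 7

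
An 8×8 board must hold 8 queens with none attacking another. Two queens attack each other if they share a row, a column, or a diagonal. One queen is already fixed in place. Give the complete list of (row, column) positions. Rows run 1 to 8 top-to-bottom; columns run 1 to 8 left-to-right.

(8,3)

Row 1: attacked by (8,3)→{3}. Safe: 1, 2, 4, 5, 6, 7, 8. Place at column 1.
Row 2: attacked by (1,1)→{1,2}; (8,3)→{3}. Safe: 4, 5, 6, 7, 8. Place at column 7.
Row 3: attacked by (1,1)→{1,3}; (2,7)→{6,7,8}; (8,3)→{3,8}. Safe: 2, 4, 5. Place at column 5.
Row 4: attacked by (1,1)→{1,4}; (2,7)→{5,7}; (3,5)→{4,5,6}; (8,3)→{3,7}. Safe: 2, 8. Place at column 8.
Row 5: attacked by (1,1)→{1,5}; (2,7)→{4,7}; (3,5)→{3,5,7}; (4,8)→{7,8}; (8,3)→{3,6}. Safe: 2. Place at column 2.
Row 6: attacked by (1,1)→{1,6}; (2,7)→{3,7}; (3,5)→{2,5,8}; (4,8)→{6,8}; (5,2)→{1,2,3}; (8,3)→{1,3,5}. Safe: 4. Place at column 4.
Row 7: attacked by (1,1)→{1,7}; (2,7)→{2,7}; (3,5)→{1,5}; (4,8)→{5,8}; (5,2)→{2,4}; (6,4)→{3,4,5}; (8,3)→{2,3,4}. Safe: 6. Place at column 6.
Columns [1, 7, 5, 8, 2, 4, 6, 3], r−c [0, -5, -2, -4, 3, 2, 1, 5], r+c [2, 9, 8, 12, 7, 10, 13, 11] are all distinct, so no two queens attack.

(1,1) (2,7) (3,5) (4,8) (5,2) (6,4) (7,6) (8,3)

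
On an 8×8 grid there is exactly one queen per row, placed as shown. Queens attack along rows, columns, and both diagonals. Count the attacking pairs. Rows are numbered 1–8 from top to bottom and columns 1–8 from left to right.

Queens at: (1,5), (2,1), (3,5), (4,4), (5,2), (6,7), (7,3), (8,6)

Same column: (1,5)–(3,5) (column 5).
Same diagonal: (3,5)–(4,4) (|3−4| = |5−4| = 1).
Total attacking pairs: 2.

2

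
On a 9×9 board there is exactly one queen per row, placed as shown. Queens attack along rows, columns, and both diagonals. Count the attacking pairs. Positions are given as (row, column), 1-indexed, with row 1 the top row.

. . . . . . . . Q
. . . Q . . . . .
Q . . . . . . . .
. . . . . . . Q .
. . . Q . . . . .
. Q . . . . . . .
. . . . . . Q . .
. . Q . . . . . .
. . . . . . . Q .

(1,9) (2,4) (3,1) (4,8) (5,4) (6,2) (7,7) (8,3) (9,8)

3

Same column: (2,4)–(5,4) (column 4); (4,8)–(9,8) (column 8).
Same diagonal: (5,4)–(9,8) (|5−9| = |4−8| = 4).
Total attacking pairs: 3.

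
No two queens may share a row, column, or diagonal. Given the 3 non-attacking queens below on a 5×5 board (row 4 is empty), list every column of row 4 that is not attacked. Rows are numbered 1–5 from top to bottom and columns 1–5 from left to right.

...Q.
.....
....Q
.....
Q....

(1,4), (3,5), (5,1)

(1,4) attacks row 4 at column 4 and diagonals 1.
(3,5) attacks row 4 at column 5 and diagonals 4.
(5,1) attacks row 4 at column 1 and diagonals 2.
Attacked columns: {1, 2, 4, 5}. Safe: {3}.

columns 3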